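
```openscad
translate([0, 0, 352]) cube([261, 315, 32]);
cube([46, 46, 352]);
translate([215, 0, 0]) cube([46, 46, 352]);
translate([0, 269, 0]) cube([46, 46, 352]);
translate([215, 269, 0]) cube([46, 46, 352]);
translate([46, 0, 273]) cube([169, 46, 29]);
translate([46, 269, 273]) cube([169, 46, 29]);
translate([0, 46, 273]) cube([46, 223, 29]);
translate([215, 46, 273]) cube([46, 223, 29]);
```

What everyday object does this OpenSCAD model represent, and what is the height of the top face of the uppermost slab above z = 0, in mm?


A stool. The seat height is 384 mm.

A 261×315×32 slab at z = 352 on four corner posts — a stool. The seat top is 352 + 32 = 384 mm.


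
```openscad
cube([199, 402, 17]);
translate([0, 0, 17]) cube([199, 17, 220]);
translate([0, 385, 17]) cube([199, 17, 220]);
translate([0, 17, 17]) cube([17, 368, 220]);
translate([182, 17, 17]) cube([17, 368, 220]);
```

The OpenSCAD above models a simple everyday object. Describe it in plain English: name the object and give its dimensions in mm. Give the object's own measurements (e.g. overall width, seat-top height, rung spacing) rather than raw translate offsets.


An open-topped rectangular box: outside dimensions 199×402×237 mm, with a uniform wall and base thickness of 17 mm. The base is a full 199×402 slab on the floor; four walls sit on top of the base. The front and back walls (the −y and +y sides) span the full width; the two side walls fit between them.


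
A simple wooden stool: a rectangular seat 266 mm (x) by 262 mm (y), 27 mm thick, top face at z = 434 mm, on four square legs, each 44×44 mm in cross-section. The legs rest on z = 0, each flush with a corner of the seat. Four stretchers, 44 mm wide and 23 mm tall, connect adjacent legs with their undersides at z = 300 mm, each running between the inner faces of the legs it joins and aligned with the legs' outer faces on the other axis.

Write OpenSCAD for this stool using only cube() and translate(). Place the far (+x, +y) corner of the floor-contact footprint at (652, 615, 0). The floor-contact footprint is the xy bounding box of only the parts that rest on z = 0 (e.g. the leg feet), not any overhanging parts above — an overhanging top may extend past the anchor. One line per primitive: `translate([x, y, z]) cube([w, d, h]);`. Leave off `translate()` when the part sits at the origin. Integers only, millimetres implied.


translate([386, 353, 407]) cube([266, 262, 27]);
translate([386, 353, 0]) cube([44, 44, 407]);
translate([608, 353, 0]) cube([44, 44, 407]);
translate([386, 571, 0]) cube([44, 44, 407]);
translate([608, 571, 0]) cube([44, 44, 407]);
translate([430, 353, 300]) cube([178, 44, 23]);
translate([430, 571, 300]) cube([178, 44, 23]);
translate([386, 397, 300]) cube([44, 174, 23]);
translate([608, 397, 300]) cube([44, 174, 23]);


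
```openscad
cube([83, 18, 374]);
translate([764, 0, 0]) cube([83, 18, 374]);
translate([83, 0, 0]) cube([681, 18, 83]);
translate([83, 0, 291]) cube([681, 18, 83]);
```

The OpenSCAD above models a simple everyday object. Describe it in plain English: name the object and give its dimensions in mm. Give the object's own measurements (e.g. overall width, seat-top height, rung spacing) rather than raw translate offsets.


A rectangular picture frame lying in the x–z plane (depth along y). The opening is 681 mm wide (x) by 208 mm tall (z), surrounded by a border 83 mm wide on all four sides. The frame is 18 mm deep and is made of two full-height vertical stiles with two horizontal rails fitted between them.


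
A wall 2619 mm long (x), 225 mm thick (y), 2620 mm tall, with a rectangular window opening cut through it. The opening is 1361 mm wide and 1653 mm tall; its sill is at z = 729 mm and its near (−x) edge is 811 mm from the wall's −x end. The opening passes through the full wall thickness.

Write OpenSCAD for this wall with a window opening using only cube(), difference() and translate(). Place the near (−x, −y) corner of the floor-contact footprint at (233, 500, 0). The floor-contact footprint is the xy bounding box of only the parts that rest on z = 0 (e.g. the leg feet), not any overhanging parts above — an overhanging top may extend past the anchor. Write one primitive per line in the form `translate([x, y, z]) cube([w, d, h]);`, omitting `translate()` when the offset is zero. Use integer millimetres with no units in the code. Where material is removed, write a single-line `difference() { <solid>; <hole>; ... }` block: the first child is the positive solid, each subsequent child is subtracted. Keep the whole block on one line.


difference() { translate([233, 500, 0]) cube([2619, 225, 2620]); translate([1044, 500, 729]) cube([1361, 225, 1653]); }


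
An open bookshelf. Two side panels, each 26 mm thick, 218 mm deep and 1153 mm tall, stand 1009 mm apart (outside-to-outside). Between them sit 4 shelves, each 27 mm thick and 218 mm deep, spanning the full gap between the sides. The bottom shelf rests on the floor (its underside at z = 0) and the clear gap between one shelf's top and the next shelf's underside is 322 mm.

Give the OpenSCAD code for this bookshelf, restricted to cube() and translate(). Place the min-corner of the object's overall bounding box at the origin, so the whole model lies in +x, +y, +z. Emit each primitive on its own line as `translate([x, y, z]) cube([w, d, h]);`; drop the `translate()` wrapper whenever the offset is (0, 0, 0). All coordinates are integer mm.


cube([26, 218, 1153]);
translate([983, 0, 0]) cube([26, 218, 1153]);
translate([26, 0, 0]) cube([957, 218, 27]);
translate([26, 0, 349]) cube([957, 218, 27]);
translate([26, 0, 698]) cube([957, 218, 27]);
translate([26, 0, 1047]) cube([957, 218, 27]);


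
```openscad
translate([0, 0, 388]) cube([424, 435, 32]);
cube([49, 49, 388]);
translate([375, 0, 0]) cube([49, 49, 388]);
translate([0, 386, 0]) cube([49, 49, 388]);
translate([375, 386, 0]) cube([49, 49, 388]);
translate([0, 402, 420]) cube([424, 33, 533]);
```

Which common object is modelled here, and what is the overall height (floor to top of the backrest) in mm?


A chair. The overall height is 953 mm.

A slab on four corner posts with a tall panel at the back — a chair. The seat slab sits at z = 388 with thickness 32, and the 533 mm backrest starts at the seat top, so the overall height is 388 + 32 + 533 = 953 mm.


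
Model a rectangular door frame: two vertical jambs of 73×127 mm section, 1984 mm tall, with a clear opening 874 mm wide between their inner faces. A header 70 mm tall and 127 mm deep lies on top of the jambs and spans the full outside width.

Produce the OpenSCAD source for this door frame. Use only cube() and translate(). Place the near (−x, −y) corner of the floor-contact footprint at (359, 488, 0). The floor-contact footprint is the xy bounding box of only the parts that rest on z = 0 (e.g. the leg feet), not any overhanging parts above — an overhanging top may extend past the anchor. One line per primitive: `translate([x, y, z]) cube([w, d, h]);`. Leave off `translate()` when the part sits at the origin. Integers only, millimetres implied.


translate([359, 488, 0]) cube([73, 127, 1984]);
translate([1306, 488, 0]) cube([73, 127, 1984]);
translate([359, 488, 1984]) cube([1020, 127, 70]);


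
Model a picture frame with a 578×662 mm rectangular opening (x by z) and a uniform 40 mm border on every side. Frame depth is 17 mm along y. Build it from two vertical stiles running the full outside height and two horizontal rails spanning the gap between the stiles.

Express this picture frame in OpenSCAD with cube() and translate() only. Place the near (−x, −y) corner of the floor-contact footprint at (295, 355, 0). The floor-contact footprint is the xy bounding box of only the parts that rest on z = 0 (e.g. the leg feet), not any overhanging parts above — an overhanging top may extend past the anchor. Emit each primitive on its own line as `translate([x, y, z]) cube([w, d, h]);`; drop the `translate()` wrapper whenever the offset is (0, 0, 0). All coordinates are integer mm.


translate([295, 355, 0]) cube([40, 17, 742]);
translate([913, 355, 0]) cube([40, 17, 742]);
translate([335, 355, 0]) cube([578, 17, 40]);
translate([335, 355, 702]) cube([578, 17, 40]);


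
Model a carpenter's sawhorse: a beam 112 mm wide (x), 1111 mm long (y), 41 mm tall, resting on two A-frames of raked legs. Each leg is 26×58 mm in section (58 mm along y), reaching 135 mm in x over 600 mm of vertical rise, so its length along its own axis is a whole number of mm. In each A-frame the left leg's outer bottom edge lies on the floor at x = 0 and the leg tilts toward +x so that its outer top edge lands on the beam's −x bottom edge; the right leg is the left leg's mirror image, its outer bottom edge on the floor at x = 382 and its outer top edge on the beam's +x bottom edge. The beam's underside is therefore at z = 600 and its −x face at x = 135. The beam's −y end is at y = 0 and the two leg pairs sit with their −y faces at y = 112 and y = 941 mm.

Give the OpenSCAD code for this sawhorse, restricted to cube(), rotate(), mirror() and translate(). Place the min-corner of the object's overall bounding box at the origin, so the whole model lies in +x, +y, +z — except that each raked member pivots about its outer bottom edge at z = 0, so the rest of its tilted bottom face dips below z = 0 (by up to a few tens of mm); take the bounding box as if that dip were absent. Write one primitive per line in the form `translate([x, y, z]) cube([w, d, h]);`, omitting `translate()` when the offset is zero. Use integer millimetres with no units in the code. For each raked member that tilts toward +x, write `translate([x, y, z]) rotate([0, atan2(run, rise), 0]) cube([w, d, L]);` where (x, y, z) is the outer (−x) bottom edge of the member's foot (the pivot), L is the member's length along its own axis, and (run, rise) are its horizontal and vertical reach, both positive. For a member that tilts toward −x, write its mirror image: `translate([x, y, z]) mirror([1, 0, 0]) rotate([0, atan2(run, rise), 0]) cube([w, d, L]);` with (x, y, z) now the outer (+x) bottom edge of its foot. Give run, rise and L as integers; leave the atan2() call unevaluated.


translate([135, 0, 600]) cube([112, 1111, 41]);
translate([0, 112, 0]) rotate([0, atan2(135, 600), 0]) cube([26, 58, 615]);
translate([382, 112, 0]) mirror([1, 0, 0]) rotate([0, atan2(135, 600), 0]) cube([26, 58, 615]);
translate([0, 941, 0]) rotate([0, atan2(135, 600), 0]) cube([26, 58, 615]);
translate([382, 941, 0]) mirror([1, 0, 0]) rotate([0, atan2(135, 600), 0]) cube([26, 58, 615]);


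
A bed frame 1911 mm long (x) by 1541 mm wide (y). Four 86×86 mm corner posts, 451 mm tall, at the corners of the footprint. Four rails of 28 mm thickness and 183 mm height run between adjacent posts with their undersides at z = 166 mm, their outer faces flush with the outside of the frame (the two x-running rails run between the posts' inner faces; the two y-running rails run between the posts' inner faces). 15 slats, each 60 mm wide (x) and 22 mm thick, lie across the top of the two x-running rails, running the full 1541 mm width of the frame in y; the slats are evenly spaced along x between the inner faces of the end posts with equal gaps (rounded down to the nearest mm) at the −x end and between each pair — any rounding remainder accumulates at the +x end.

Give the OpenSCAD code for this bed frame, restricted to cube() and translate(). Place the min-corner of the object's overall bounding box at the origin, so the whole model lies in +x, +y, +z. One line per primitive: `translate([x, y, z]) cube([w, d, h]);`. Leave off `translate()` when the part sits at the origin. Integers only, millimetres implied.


// slat z = rail_z + rail_h = 166 + 183 = 349
// slat gap = ⌊(1739 − 15·60) / 16⌋ = 52
cube([86, 86, 451]);
translate([0, 1455, 0]) cube([86, 86, 451]);
translate([1825, 0, 0]) cube([86, 86, 451]);
translate([1825, 1455, 0]) cube([86, 86, 451]);
translate([86, 0, 166]) cube([1739, 28, 183]);
translate([86, 1513, 166]) cube([1739, 28, 183]);
translate([0, 86, 166]) cube([28, 1369, 183]);
translate([1883, 86, 166]) cube([28, 1369, 183]);
translate([138, 0, 349]) cube([60, 1541, 22]);
translate([250, 0, 349]) cube([60, 1541, 22]);
translate([362, 0, 349]) cube([60, 1541, 22]);
translate([474, 0, 349]) cube([60, 1541, 22]);
translate([586, 0, 349]) cube([60, 1541, 22]);
translate([698, 0, 349]) cube([60, 1541, 22]);
translate([810, 0, 349]) cube([60, 1541, 22]);
translate([922, 0, 349]) cube([60, 1541, 22]);
translate([1034, 0, 349]) cube([60, 1541, 22]);
translate([1146, 0, 349]) cube([60, 1541, 22]);
translate([1258, 0, 349]) cube([60, 1541, 22]);
translate([1370, 0, 349]) cube([60, 1541, 22]);
translate([1482, 0, 349]) cube([60, 1541, 22]);
translate([1594, 0, 349]) cube([60, 1541, 22]);
translate([1706, 0, 349]) cube([60, 1541, 22]);


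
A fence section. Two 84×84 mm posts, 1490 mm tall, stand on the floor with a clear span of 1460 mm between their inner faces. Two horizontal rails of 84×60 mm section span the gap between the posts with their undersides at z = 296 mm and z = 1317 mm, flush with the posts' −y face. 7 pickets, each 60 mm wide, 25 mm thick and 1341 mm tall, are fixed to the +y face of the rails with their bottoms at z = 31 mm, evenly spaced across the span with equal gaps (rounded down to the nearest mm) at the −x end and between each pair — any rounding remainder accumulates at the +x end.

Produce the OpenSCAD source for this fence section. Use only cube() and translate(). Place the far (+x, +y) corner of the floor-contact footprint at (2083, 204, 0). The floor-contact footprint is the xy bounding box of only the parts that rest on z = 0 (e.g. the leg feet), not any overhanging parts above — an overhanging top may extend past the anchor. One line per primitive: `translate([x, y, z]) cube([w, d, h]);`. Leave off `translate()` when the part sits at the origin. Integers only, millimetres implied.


translate([455, 120, 0]) cube([84, 84, 1490]);
translate([1999, 120, 0]) cube([84, 84, 1490]);
translate([539, 120, 296]) cube([1460, 84, 60]);
translate([539, 120, 1317]) cube([1460, 84, 60]);
translate([669, 204, 31]) cube([60, 25, 1341]);
translate([859, 204, 31]) cube([60, 25, 1341]);
translate([1049, 204, 31]) cube([60, 25, 1341]);
translate([1239, 204, 31]) cube([60, 25, 1341]);
translate([1429, 204, 31]) cube([60, 25, 1341]);
translate([1619, 204, 31]) cube([60, 25, 1341]);
translate([1809, 204, 31]) cube([60, 25, 1341]);


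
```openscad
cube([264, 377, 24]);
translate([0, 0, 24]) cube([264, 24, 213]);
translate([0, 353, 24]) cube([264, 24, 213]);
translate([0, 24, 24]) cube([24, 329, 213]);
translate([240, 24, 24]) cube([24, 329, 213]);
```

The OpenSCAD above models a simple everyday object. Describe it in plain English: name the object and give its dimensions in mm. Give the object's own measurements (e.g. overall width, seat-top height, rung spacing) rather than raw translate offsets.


An open-topped rectangular box: outside dimensions 264×377×237 mm, with a uniform wall and base thickness of 24 mm. The base is a full 264×377 slab on the floor; four walls sit on top of the base. The front and back walls (the −y and +y sides) span the full width; the two side walls fit between them.


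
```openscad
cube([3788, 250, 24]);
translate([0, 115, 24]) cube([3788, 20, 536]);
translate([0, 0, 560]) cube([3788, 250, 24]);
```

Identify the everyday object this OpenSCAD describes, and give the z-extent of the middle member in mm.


An I-beam. The web height is 536 mm.

Two wide flanges with a thin centred web — an I-beam. Overall 584 mm minus two 24 mm flanges gives a web of 584 − 2·24 = 536 mm.


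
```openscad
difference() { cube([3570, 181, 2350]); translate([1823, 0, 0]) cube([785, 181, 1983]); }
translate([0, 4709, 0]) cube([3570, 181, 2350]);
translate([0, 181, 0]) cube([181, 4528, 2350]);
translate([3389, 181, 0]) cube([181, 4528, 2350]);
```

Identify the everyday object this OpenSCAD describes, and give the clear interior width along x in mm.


A single room. The interior width is 3208 mm.

Four walls enclosing a rectangle with a door in the front wall — a room. Outside width 3570 minus two 181 mm walls gives 3208 mm.


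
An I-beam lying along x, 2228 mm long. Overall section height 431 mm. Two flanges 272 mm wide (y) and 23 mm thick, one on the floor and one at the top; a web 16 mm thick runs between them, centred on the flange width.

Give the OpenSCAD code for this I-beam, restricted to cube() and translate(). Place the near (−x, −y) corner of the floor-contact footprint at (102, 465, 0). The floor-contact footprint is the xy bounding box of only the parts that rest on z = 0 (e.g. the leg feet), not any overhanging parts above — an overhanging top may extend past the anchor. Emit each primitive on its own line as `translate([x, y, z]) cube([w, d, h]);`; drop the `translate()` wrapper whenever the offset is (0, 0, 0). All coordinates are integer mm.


translate([102, 465, 0]) cube([2228, 272, 23]);
translate([102, 593, 23]) cube([2228, 16, 385]);
translate([102, 465, 408]) cube([2228, 272, 23]);


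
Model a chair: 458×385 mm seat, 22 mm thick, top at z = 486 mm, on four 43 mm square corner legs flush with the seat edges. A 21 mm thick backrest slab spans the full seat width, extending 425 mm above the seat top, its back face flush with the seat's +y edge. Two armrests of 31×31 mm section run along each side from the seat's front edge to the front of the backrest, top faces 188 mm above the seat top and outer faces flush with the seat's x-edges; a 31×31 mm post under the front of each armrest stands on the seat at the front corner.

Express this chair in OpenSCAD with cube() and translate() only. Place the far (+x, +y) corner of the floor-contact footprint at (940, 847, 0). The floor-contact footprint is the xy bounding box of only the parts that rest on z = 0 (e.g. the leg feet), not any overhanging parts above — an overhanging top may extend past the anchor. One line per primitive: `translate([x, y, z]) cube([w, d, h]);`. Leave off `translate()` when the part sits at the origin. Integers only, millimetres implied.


translate([482, 462, 464]) cube([458, 385, 22]);
translate([482, 462, 0]) cube([43, 43, 464]);
translate([897, 462, 0]) cube([43, 43, 464]);
translate([482, 804, 0]) cube([43, 43, 464]);
translate([897, 804, 0]) cube([43, 43, 464]);
translate([482, 826, 486]) cube([458, 21, 425]);
translate([482, 462, 643]) cube([31, 364, 31]);
translate([909, 462, 643]) cube([31, 364, 31]);
translate([482, 462, 486]) cube([31, 31, 157]);
translate([909, 462, 486]) cube([31, 31, 157]);


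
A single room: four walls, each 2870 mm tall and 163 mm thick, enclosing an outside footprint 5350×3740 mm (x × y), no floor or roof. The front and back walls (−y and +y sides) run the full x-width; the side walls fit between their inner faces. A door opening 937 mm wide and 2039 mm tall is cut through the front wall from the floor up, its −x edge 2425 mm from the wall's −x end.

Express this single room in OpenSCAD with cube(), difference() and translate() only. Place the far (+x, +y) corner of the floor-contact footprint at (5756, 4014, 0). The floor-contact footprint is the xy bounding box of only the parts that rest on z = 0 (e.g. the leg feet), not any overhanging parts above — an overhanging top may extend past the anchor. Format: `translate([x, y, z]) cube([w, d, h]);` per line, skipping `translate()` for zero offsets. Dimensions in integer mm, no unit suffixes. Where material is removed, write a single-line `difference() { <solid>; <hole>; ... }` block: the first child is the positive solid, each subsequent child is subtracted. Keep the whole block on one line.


difference() { translate([406, 274, 0]) cube([5350, 163, 2870]); translate([2831, 274, 0]) cube([937, 163, 2039]); }
translate([406, 3851, 0]) cube([5350, 163, 2870]);
translate([406, 437, 0]) cube([163, 3414, 2870]);
translate([5593, 437, 0]) cube([163, 3414, 2870]);


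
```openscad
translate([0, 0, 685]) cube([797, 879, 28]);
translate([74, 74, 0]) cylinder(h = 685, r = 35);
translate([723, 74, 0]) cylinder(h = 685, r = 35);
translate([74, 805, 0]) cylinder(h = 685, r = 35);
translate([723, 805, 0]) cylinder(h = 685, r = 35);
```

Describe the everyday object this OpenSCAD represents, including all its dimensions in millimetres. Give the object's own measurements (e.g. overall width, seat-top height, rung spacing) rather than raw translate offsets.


A table: top 797 mm (x) × 879 mm (y), 28 mm thick, upper face at z = 713 mm, on four round legs of 70 mm diameter, each leg's bounding box inset 39 mm from the nearest pair of top edges from z = 0 to the bottom of the top.


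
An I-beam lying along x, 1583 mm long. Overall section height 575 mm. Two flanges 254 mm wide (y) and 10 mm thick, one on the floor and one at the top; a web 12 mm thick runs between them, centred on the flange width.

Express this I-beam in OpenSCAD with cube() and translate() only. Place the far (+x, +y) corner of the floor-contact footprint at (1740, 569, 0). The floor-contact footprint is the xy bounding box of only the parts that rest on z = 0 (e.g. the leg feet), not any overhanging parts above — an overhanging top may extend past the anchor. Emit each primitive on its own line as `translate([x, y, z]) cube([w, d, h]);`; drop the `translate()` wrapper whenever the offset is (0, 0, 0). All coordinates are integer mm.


translate([157, 315, 0]) cube([1583, 254, 10]);
translate([157, 436, 10]) cube([1583, 12, 555]);
translate([157, 315, 565]) cube([1583, 254, 10]);


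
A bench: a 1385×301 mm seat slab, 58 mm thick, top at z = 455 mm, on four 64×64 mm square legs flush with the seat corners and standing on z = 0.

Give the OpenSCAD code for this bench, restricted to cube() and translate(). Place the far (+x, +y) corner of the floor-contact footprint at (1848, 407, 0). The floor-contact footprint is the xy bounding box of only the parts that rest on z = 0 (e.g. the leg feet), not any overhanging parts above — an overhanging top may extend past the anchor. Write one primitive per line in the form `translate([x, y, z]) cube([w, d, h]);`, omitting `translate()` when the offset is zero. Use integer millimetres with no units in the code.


translate([463, 106, 397]) cube([1385, 301, 58]);
translate([463, 106, 0]) cube([64, 64, 397]);
translate([463, 343, 0]) cube([64, 64, 397]);
translate([1784, 106, 0]) cube([64, 64, 397]);
translate([1784, 343, 0]) cube([64, 64, 397]);


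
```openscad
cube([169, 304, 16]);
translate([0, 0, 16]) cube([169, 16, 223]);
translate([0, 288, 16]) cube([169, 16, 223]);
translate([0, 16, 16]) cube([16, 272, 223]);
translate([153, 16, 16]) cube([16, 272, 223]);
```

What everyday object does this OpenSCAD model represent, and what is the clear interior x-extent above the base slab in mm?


An open box. The internal width is 137 mm.

A 169×304 base slab with four walls standing on it — an open box. The base is 169 mm wide and the walls are 16 mm thick, so the internal width is 169 − 2 × 16 = 137 mm.


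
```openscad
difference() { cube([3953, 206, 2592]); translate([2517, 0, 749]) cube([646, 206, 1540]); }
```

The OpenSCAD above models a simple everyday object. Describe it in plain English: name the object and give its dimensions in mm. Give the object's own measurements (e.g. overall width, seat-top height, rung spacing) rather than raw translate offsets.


A wall 3953 mm long (x), 206 mm thick (y), 2592 mm tall, with a rectangular window opening cut through it. The opening is 646 mm wide and 1540 mm tall; its sill is at z = 749 mm and its near (−x) edge is 2517 mm from the wall's −x end. The opening passes through the full wall thickness.


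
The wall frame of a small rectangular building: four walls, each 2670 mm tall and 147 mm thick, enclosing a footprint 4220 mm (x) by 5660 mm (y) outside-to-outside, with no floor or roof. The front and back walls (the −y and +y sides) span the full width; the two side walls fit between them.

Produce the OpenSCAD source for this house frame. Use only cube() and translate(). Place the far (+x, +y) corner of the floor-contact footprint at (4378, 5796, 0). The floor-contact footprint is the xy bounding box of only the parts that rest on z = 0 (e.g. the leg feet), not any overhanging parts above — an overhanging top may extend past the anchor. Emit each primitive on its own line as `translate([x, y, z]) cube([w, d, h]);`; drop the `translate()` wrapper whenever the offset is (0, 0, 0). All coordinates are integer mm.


translate([158, 136, 0]) cube([4220, 147, 2670]);
translate([158, 5649, 0]) cube([4220, 147, 2670]);
translate([158, 283, 0]) cube([147, 5366, 2670]);
translate([4231, 283, 0]) cube([147, 5366, 2670]);


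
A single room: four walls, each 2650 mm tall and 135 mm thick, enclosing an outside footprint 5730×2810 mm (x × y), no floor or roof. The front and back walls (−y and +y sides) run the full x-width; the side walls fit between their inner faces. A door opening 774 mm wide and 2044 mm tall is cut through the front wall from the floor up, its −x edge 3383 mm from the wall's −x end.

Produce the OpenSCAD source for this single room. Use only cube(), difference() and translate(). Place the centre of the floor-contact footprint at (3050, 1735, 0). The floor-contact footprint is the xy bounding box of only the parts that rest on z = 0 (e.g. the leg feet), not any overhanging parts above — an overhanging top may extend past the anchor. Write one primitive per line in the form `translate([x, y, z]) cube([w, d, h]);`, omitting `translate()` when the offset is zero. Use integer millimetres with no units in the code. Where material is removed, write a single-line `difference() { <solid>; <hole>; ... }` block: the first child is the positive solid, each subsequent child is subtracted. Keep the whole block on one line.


difference() { translate([185, 330, 0]) cube([5730, 135, 2650]); translate([3568, 330, 0]) cube([774, 135, 2044]); }
translate([185, 3005, 0]) cube([5730, 135, 2650]);
translate([185, 465, 0]) cube([135, 2540, 2650]);
translate([5780, 465, 0]) cube([135, 2540, 2650]);


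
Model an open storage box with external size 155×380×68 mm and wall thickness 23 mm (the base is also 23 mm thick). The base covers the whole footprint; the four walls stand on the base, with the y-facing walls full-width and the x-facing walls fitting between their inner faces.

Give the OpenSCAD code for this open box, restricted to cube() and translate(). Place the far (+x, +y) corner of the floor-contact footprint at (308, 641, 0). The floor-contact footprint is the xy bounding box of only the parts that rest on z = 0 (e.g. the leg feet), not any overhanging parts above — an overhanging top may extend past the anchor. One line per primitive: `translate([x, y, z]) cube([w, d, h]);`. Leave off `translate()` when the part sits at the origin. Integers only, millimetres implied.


translate([153, 261, 0]) cube([155, 380, 23]);
translate([153, 261, 23]) cube([155, 23, 45]);
translate([153, 618, 23]) cube([155, 23, 45]);
translate([153, 284, 23]) cube([23, 334, 45]);
translate([285, 284, 23]) cube([23, 334, 45]);


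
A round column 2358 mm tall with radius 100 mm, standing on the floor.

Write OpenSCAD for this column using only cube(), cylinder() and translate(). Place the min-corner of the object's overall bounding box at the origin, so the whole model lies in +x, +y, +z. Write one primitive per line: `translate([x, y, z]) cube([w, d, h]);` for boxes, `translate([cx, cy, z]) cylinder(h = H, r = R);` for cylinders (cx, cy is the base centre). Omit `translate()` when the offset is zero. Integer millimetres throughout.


translate([100, 100, 0]) cylinder(h = 2358, r = 100);


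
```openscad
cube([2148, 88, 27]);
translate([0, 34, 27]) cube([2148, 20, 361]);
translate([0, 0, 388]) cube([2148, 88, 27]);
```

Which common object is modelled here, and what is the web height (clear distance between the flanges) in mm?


An I-beam. The web height is 361 mm.

Two wide flanges with a thin centred web — an I-beam. Overall 415 mm minus two 27 mm flanges gives a web of 415 − 2·27 = 361 mm.


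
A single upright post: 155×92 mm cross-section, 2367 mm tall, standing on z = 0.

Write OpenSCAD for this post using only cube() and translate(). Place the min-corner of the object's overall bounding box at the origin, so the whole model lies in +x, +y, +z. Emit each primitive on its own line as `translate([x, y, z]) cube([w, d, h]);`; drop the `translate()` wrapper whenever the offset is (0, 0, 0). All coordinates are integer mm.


cube([155, 92, 2367]);


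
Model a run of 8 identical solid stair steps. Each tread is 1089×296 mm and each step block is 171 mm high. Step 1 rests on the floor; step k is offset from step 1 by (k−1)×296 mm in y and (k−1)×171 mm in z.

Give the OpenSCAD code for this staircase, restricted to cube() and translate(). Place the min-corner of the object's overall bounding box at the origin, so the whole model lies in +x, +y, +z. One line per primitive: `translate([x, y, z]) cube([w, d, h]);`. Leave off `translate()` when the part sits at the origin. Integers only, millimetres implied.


cube([1089, 296, 171]);
translate([0, 296, 171]) cube([1089, 296, 171]);
translate([0, 592, 342]) cube([1089, 296, 171]);
translate([0, 888, 513]) cube([1089, 296, 171]);
translate([0, 1184, 684]) cube([1089, 296, 171]);
translate([0, 1480, 855]) cube([1089, 296, 171]);
translate([0, 1776, 1026]) cube([1089, 296, 171]);
translate([0, 2072, 1197]) cube([1089, 296, 171]);


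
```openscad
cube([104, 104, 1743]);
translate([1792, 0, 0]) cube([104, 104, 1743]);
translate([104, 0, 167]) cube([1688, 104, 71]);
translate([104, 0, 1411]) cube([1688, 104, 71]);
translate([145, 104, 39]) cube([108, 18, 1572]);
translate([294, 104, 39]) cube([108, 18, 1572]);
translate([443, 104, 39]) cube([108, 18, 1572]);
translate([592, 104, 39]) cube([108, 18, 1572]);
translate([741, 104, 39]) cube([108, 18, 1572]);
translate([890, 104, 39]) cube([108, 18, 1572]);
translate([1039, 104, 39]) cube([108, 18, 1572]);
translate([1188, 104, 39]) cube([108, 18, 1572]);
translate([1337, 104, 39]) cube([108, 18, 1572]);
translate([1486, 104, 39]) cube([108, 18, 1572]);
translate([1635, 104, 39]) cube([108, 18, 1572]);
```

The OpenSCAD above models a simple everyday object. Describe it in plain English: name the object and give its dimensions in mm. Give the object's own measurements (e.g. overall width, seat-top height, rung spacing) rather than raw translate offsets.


A fence section. Two 104×104 mm posts, 1743 mm tall, stand on the floor with a clear span of 1688 mm between their inner faces. Two horizontal rails of 104×71 mm section span the gap between the posts with their undersides at z = 167 mm and z = 1411 mm, flush with the posts' −y face. 11 pickets, each 108 mm wide, 18 mm thick and 1572 mm tall, are fixed to the +y face of the rails with their bottoms at z = 39 mm, spaced across the span with a 41 mm gap after the −x post and between neighbouring pickets, with 49 mm left before the +x post.


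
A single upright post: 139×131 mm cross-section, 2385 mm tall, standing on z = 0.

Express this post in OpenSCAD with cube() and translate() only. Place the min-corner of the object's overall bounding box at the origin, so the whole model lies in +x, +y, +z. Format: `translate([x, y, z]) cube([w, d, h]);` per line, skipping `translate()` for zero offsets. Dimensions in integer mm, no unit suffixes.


cube([139, 131, 2385]);


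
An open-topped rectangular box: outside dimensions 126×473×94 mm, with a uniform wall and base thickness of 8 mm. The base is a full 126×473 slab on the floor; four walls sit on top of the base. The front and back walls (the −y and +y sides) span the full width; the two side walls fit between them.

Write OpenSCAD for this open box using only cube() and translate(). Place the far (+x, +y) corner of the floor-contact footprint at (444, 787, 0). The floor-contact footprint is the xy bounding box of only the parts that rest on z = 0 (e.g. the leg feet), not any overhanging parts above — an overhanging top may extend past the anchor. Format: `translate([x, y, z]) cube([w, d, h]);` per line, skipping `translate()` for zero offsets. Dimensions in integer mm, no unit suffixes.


translate([318, 314, 0]) cube([126, 473, 8]);
translate([318, 314, 8]) cube([126, 8, 86]);
translate([318, 779, 8]) cube([126, 8, 86]);
translate([318, 322, 8]) cube([8, 457, 86]);
translate([436, 322, 8]) cube([8, 457, 86]);


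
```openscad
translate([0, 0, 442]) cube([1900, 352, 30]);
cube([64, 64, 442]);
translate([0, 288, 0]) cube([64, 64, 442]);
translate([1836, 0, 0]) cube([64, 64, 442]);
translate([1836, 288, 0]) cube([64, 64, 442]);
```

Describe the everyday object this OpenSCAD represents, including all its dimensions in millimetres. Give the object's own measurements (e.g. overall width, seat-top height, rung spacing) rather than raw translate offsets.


A long wooden bench with a 1900 mm (x) × 352 mm (y) seat, 30 mm thick, its top surface 472 mm above the floor. Four 64 mm square legs at the seat corners, flush with the edges, run from z = 0 to the seat underside.


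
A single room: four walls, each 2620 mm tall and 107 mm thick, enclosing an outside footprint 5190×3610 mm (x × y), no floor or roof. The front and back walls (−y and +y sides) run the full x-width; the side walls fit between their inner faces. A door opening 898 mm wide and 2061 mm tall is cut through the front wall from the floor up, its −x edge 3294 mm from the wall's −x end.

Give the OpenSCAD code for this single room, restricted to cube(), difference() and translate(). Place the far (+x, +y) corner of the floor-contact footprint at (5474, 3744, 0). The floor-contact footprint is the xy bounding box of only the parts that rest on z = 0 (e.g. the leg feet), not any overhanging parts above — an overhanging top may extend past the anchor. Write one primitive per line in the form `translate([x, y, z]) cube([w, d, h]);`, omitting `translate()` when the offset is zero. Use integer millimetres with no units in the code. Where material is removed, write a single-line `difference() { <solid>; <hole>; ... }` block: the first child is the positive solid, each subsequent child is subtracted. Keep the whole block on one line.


difference() { translate([284, 134, 0]) cube([5190, 107, 2620]); translate([3578, 134, 0]) cube([898, 107, 2061]); }
translate([284, 3637, 0]) cube([5190, 107, 2620]);
translate([284, 241, 0]) cube([107, 3396, 2620]);
translate([5367, 241, 0]) cube([107, 3396, 2620]);


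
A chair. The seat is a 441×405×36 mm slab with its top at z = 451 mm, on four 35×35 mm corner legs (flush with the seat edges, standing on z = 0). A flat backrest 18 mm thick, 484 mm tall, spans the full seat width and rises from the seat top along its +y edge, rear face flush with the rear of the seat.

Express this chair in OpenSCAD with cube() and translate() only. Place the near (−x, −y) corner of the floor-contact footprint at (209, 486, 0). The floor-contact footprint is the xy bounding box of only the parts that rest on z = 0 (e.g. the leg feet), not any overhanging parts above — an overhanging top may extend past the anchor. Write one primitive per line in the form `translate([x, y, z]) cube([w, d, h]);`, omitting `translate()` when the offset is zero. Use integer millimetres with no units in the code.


translate([209, 486, 415]) cube([441, 405, 36]);
translate([209, 486, 0]) cube([35, 35, 415]);
translate([615, 486, 0]) cube([35, 35, 415]);
translate([209, 856, 0]) cube([35, 35, 415]);
translate([615, 856, 0]) cube([35, 35, 415]);
translate([209, 873, 451]) cube([441, 18, 484]);


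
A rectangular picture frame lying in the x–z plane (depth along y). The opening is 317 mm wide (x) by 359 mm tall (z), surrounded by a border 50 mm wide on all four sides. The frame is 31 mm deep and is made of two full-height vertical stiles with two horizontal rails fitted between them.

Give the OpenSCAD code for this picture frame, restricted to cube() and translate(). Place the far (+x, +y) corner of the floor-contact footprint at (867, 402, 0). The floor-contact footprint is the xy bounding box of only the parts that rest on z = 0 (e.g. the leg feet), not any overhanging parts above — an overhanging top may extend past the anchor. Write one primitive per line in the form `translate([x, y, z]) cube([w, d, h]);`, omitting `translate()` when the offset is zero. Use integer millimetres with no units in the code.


translate([450, 371, 0]) cube([50, 31, 459]);
translate([817, 371, 0]) cube([50, 31, 459]);
translate([500, 371, 0]) cube([317, 31, 50]);
translate([500, 371, 409]) cube([317, 31, 50]);


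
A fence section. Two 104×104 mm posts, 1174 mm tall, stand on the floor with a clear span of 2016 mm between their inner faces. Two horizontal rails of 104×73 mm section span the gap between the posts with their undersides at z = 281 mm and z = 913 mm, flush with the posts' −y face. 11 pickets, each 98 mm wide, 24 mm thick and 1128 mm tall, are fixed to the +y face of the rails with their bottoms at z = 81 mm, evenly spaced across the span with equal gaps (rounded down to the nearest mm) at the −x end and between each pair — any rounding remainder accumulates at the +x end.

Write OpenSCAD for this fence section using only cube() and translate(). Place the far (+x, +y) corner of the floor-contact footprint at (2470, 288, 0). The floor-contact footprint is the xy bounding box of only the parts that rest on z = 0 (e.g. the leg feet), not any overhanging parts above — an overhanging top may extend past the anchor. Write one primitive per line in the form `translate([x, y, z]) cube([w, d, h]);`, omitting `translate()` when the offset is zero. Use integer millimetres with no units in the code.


translate([246, 184, 0]) cube([104, 104, 1174]);
translate([2366, 184, 0]) cube([104, 104, 1174]);
translate([350, 184, 281]) cube([2016, 104, 73]);
translate([350, 184, 913]) cube([2016, 104, 73]);
translate([428, 288, 81]) cube([98, 24, 1128]);
translate([604, 288, 81]) cube([98, 24, 1128]);
translate([780, 288, 81]) cube([98, 24, 1128]);
translate([956, 288, 81]) cube([98, 24, 1128]);
translate([1132, 288, 81]) cube([98, 24, 1128]);
translate([1308, 288, 81]) cube([98, 24, 1128]);
translate([1484, 288, 81]) cube([98, 24, 1128]);
translate([1660, 288, 81]) cube([98, 24, 1128]);
translate([1836, 288, 81]) cube([98, 24, 1128]);
translate([2012, 288, 81]) cube([98, 24, 1128]);
translate([2188, 288, 81]) cube([98, 24, 1128]);


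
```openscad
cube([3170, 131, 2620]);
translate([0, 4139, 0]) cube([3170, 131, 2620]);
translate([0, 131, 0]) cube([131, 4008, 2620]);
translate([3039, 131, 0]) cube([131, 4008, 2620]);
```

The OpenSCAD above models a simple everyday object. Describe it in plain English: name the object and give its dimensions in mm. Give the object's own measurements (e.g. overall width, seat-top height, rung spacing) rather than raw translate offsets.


The wall frame of a small rectangular building: four walls, each 2620 mm tall and 131 mm thick, enclosing a footprint 3170 mm (x) by 4270 mm (y) outside-to-outside, with no floor or roof. The front and back walls (the −y and +y sides) span the full width; the two side walls fit between them.


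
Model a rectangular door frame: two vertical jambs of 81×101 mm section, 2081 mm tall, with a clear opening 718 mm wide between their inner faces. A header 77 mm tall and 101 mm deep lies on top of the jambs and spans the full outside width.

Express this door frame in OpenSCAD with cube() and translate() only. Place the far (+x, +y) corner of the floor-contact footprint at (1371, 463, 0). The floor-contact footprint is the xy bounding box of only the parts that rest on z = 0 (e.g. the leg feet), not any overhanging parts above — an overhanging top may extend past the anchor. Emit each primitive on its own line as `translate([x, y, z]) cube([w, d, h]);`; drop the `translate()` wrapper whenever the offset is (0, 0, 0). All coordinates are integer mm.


translate([491, 362, 0]) cube([81, 101, 2081]);
translate([1290, 362, 0]) cube([81, 101, 2081]);
translate([491, 362, 2081]) cube([880, 101, 77]);
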